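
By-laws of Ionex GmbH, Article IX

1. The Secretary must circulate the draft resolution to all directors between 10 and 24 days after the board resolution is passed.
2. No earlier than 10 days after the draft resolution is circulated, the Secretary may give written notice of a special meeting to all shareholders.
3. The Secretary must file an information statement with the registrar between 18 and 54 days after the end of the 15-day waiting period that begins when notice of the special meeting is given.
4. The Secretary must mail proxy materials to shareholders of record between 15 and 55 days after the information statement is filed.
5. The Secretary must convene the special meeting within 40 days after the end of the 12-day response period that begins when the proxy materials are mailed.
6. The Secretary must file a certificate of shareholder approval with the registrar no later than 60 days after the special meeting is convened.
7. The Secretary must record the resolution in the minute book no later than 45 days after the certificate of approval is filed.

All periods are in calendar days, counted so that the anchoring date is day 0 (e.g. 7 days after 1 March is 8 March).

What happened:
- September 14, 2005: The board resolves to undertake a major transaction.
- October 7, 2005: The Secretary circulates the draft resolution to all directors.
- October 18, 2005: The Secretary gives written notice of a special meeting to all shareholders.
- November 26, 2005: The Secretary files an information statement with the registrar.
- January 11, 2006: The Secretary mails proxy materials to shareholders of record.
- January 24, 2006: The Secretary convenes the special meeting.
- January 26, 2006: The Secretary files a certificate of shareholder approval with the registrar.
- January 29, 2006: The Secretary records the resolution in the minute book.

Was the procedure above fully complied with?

Yes

Step 1 — 10 and 24 days from September 14, 2005 (when the board resolution is passed) are September 24, 2005 and October 8, 2005 respectively; October 7, 2005 falls inside that range.
Step 2 — must wait 10 days from October 7, 2005 (when the draft resolution is circulated), so not before October 17, 2005; October 18, 2005 is on or after that date.
Step 3 — 18 and 54 days from November 2, 2005 (end of the 15-day waiting period, which began when notice of the special meeting is given on October 18, 2005) are November 20, 2005 and December 26, 2005 respectively; November 26, 2005 falls inside that range.
Step 4 — 15 and 55 days from November 26, 2005 (when the information statement is filed) are December 11, 2005 and January 20, 2006 respectively; done January 11, 2006, which is between those dates.
Step 5 — counting 40 days from January 23, 2006 (end of the 12-day response period, which began when the proxy materials are mailed on January 11, 2006) gives a deadline of March 4, 2006; completed January 24, 2006, before the deadline.
Step 6 — counting 60 days from January 24, 2006 (when the special meeting is convened) gives a deadline of March 25, 2006; January 26, 2006 is within that limit.
Step 7 — counting 45 days from January 26, 2006 (when the certificate of approval is filed) gives a deadline of March 12, 2006; completed January 29, 2006, before the deadline.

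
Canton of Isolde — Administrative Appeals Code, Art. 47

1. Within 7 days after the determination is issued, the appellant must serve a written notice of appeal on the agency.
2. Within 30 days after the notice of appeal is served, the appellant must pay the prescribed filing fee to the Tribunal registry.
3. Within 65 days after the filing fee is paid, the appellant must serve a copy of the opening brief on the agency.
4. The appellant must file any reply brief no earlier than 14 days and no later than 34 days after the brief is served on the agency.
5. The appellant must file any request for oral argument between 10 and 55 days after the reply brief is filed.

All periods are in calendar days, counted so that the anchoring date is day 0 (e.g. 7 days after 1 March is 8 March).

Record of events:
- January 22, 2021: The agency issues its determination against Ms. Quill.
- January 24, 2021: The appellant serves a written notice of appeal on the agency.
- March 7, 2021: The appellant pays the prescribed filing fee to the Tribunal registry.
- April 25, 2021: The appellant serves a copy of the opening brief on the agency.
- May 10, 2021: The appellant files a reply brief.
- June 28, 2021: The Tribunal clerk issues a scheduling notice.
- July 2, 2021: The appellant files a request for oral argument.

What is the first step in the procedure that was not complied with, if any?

Step 2

Step 1 — counting 7 days from January 22, 2021 (when the determination is issued) gives a deadline of January 29, 2021; January 24, 2021 is within that limit.
Step 2 — counting 30 days from January 24, 2021 (when the notice of appeal is served) gives a deadline of February 23, 2021; March 7, 2021 misses that deadline by 12 days.
That is the first point of non-compliance.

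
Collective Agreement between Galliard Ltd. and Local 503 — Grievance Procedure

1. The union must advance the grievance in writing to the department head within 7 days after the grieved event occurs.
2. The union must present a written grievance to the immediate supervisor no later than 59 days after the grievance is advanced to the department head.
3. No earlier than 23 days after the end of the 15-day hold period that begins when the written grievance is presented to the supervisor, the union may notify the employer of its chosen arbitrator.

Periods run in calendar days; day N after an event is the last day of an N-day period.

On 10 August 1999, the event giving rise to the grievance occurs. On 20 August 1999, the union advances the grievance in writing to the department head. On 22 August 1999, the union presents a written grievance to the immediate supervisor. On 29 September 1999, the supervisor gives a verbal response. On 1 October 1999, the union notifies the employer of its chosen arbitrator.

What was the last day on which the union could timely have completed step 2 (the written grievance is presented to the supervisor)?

Step 2 runs from 20 August 1999, when the grievance is advanced to the department head. 59 days after 20 August 1999 is 18 October 1999.

18 October 1999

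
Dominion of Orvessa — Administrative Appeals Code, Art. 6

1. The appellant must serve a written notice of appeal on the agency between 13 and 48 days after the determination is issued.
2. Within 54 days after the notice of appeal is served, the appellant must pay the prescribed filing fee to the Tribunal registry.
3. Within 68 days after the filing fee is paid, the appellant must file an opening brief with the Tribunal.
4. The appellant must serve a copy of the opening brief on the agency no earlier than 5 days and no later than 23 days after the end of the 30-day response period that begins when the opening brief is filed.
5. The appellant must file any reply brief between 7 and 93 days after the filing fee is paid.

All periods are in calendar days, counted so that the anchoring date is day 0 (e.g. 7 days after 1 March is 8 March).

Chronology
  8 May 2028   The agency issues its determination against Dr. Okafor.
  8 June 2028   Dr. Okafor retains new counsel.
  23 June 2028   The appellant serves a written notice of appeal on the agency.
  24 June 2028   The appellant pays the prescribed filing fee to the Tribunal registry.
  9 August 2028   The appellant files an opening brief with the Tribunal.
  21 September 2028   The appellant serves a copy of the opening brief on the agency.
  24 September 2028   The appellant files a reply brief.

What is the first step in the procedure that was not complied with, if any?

(1) the permitted window runs from 8 May 2028 + 13 = 21 May 2028 to 8 May 2028 + 48 = 25 June 2028; done 23 June 2028, which is between those dates.
(2) due by 23 June 2028 + 54 days = 16 August 2028; completed 24 June 2028, before the deadline.
(3) due by 24 June 2028 + 68 days = 31 August 2028; completed 9 August 2028, before the deadline.
(4) the permitted window runs from 8 September 2028 + 5 = 13 September 2028 to 8 September 2028 + 23 = 1 October 2028; 21 September 2028 falls inside that range.
(5) the permitted window runs from 24 June 2028 + 7 = 1 July 2028 to 24 June 2028 + 93 = 25 September 2028; done 24 September 2028 — within the window.

None — every step was satisfied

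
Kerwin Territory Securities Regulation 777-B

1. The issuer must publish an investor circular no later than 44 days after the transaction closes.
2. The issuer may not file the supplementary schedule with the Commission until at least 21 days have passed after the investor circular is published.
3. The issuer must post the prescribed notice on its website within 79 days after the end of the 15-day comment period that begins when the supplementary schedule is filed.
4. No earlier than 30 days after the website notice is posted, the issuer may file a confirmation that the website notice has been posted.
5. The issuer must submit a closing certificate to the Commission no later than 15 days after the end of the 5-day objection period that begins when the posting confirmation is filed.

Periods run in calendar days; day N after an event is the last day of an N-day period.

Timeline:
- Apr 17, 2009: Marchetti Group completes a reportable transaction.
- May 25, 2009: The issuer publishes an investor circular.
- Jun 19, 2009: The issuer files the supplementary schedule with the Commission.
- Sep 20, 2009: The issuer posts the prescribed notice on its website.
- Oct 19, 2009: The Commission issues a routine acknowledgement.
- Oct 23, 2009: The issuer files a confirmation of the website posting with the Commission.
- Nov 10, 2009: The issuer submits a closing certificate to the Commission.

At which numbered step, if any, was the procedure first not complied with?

None — every step was satisfied

(1) due by Apr 17, 2009 + 44 days = May 31, 2009; completed May 25, 2009, before the deadline.
(2) permitted from May 25, 2009 + 21 days = Jun 15, 2009 onward; done Jun 19, 2009, after the minimum wait.
(3) due by Jul 4, 2009 + 79 days = Sep 21, 2009; Sep 20, 2009 is within that limit.
(4) permitted from Sep 20, 2009 + 30 days = Oct 20, 2009 onward; Oct 23, 2009 is on or after that date.
(5) due by Oct 28, 2009 + 15 days = Nov 12, 2009; completed Nov 10, 2009, before the deadline.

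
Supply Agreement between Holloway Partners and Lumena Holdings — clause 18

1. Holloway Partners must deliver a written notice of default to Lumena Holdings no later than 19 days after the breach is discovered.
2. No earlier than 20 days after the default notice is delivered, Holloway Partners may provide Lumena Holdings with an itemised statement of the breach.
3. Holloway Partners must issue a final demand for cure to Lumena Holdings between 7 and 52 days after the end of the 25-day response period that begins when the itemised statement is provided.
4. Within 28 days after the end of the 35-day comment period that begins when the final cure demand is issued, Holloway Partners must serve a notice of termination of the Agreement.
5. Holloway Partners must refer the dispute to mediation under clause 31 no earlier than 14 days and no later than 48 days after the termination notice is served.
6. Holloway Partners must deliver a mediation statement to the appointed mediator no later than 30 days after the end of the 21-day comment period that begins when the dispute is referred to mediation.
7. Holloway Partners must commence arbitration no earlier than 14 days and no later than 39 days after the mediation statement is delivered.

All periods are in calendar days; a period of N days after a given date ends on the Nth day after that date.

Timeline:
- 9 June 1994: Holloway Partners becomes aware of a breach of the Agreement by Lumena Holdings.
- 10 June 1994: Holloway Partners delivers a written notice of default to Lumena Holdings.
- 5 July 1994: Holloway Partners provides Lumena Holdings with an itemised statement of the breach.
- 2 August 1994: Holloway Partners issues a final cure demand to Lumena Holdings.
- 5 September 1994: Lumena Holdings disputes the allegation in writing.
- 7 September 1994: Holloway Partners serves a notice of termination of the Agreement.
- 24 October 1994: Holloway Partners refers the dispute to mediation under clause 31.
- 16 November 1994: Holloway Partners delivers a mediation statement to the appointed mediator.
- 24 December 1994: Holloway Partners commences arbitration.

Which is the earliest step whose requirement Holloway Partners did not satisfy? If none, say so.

Step 3

(1) due by 9 June 1994 + 19 days = 28 June 1994; done 10 June 1994 — timely.
(2) permitted from 10 June 1994 + 20 days = 30 June 1994 onward; done 5 July 1994, after the minimum wait.
(3) the permitted window runs from 30 July 1994 + 7 = 6 August 1994 to 30 July 1994 + 52 = 20 September 1994; done 2 August 1994 — 4 days before the window opened.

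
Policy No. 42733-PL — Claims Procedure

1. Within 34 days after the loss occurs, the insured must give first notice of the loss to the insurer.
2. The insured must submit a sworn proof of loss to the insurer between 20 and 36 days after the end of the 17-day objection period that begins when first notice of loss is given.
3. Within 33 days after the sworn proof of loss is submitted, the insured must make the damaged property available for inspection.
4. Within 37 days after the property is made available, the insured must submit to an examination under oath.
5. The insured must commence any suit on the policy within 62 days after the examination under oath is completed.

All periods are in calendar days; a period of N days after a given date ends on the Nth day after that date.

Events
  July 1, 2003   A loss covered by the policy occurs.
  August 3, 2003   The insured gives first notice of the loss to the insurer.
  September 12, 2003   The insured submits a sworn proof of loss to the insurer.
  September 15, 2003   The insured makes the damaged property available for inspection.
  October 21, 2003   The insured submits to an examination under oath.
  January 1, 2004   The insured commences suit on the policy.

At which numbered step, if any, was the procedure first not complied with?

(1) due by July 1, 2003 + 34 days = August 4, 2003; August 3, 2003 is within that limit.
(2) the permitted window runs from August 20, 2003 + 20 = September 9, 2003 to August 20, 2003 + 36 = September 25, 2003; done September 12, 2003, which is between those dates.
(3) due by September 12, 2003 + 33 days = October 15, 2003; September 15, 2003 is within that limit.
(4) due by September 15, 2003 + 37 days = October 22, 2003; October 21, 2003 is within that limit.
(5) due by October 21, 2003 + 62 days = December 22, 2003; not done until January 1, 2004, 10 days after the deadline.
The procedure was therefore not followed at step 5.

Step 5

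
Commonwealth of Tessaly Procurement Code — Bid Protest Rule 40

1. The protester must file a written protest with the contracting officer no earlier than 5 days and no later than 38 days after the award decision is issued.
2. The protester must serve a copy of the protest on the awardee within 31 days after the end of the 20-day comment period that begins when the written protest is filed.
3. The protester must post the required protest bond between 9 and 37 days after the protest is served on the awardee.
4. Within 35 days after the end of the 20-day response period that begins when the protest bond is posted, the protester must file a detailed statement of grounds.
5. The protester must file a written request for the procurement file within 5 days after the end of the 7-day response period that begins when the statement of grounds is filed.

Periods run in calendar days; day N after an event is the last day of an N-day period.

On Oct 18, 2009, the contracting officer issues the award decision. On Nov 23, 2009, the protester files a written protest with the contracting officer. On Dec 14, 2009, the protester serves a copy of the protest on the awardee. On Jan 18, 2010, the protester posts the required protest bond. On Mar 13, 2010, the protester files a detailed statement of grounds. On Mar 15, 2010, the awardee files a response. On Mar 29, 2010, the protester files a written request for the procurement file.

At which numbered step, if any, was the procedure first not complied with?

Step 5

Step 1 — 5 and 38 days from Oct 18, 2009 (when the award decision is issued) are Oct 23, 2009 and Nov 25, 2009 respectively; done Nov 23, 2009 — within the window.
Step 2 — counting 31 days from Dec 13, 2009 (end of the 20-day comment period, which began when the written protest is filed on Nov 23, 2009) gives a deadline of Jan 13, 2010; Dec 14, 2009 is within that limit.
Step 3 — 9 and 37 days from Dec 14, 2009 (when the protest is served on the awardee) are Dec 23, 2009 and Jan 20, 2010 respectively; Jan 18, 2010 falls inside that range.
Step 4 — counting 35 days from Feb 7, 2010 (end of the 20-day response period, which began when the protest bond is posted on Jan 18, 2010) gives a deadline of Mar 14, 2010; done Mar 13, 2010 — timely.
Step 5 — counting 5 days from Mar 20, 2010 (end of the 7-day response period, which began when the statement of grounds is filed on Mar 13, 2010) gives a deadline of Mar 25, 2010; not done until Mar 29, 2010, 4 days after the deadline.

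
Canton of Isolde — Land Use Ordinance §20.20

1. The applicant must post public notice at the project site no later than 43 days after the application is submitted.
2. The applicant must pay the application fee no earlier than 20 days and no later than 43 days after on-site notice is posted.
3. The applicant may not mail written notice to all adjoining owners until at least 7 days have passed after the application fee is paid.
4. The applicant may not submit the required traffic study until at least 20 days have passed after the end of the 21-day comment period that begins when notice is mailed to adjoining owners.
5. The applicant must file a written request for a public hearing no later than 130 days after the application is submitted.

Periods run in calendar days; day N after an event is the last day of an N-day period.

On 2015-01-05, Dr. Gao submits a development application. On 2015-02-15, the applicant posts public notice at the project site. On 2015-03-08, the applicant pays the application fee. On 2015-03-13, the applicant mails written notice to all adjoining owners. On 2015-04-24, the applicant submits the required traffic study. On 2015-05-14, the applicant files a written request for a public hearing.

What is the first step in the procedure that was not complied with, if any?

(1) due by 2015-01-05 + 43 days = 2015-02-17; 2015-02-15 is within that limit.
(2) the permitted window runs from 2015-02-15 + 20 = 2015-03-07 to 2015-02-15 + 43 = 2015-03-30; 2015-03-08 falls inside that range.
(3) permitted from 2015-03-08 + 7 days = 2015-03-15 onward; acted on 2015-03-13, 2 days prematurely.

Step 3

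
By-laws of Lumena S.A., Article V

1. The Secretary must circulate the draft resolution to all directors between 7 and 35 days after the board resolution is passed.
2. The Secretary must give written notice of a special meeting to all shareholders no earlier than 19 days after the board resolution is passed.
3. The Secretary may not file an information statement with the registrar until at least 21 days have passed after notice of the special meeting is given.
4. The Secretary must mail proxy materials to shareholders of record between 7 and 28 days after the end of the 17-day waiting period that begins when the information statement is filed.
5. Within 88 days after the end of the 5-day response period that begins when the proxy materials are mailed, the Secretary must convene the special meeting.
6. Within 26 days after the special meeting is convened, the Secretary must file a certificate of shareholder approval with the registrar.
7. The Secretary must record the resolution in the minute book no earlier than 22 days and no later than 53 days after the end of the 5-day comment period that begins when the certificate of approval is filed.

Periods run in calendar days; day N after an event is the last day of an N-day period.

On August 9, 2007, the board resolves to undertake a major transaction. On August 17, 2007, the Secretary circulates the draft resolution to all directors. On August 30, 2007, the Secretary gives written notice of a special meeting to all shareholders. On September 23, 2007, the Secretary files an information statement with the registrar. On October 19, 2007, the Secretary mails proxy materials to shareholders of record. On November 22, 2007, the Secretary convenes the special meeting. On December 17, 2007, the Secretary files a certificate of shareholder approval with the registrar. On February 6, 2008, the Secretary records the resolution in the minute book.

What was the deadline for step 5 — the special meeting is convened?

January 20, 2008

The proxy materials are mailed on October 19, 2007; the 5-day response period therefore ends October 24, 2007, and step 5 runs from that date. 88 days after October 24, 2007 is January 20, 2008.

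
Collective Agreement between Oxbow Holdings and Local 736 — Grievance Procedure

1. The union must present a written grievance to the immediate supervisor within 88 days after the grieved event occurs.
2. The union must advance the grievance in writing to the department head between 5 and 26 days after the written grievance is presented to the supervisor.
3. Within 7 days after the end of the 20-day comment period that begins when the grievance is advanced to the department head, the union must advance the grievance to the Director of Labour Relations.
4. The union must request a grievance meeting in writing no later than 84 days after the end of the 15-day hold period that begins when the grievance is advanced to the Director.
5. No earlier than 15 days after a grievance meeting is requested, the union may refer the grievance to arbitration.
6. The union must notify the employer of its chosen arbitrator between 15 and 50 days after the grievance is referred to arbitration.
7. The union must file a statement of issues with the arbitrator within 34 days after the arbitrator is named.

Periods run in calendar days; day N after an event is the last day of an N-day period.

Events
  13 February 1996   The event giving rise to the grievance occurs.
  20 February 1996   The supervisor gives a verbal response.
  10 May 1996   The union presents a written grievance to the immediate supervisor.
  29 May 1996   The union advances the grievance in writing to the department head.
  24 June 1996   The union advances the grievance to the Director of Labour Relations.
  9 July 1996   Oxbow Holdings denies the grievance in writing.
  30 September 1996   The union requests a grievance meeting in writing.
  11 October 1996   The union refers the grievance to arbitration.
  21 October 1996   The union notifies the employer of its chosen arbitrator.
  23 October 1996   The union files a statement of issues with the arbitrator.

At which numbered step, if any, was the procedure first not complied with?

Step 5

Step 1: 88 days after 13 February 1996 (when the grieved event occurs) is 11 May 1996; 10 May 1996 is within that limit.
Step 2: the window is 5–26 days after 10 May 1996 (when the written grievance is presented to the supervisor), so 15 May 1996 through 5 June 1996; 29 May 1996 falls inside that range.
Step 3: 7 days after 18 June 1996 (end of the 20-day comment period, which began when the grievance is advanced to the department head on 29 May 1996) is 25 June 1996; done 24 June 1996 — timely.
Step 4: 84 days after 9 July 1996 (end of the 15-day hold period, which began when the grievance is advanced to the Director on 24 June 1996) is 1 October 1996; completed 30 September 1996, before the deadline.
Step 5: the earliest permitted date is 15 days after 30 September 1996 (when a grievance meeting is requested), i.e. 15 October 1996; done 11 October 1996 — 4 days too early.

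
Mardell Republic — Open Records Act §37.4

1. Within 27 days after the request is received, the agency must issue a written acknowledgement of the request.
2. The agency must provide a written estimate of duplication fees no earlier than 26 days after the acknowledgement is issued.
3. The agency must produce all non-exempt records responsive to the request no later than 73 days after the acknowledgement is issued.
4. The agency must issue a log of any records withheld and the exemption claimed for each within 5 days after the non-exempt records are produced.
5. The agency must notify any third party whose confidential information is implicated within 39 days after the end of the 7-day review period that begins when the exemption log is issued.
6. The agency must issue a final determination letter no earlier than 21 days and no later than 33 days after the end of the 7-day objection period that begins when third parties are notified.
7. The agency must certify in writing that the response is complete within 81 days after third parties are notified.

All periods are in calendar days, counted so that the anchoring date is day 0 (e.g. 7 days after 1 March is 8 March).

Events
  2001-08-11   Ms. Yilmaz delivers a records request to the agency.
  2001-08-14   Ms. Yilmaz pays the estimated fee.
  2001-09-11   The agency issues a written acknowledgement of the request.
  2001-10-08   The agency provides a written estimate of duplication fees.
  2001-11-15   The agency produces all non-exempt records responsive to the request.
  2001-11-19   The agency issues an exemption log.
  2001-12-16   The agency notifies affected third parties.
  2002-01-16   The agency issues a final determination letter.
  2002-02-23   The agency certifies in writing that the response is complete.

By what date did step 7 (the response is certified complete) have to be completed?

2002-03-07

Step 7 runs from 2001-12-16, when third parties are notified. 81 days after 2001-12-16 is 2002-03-07.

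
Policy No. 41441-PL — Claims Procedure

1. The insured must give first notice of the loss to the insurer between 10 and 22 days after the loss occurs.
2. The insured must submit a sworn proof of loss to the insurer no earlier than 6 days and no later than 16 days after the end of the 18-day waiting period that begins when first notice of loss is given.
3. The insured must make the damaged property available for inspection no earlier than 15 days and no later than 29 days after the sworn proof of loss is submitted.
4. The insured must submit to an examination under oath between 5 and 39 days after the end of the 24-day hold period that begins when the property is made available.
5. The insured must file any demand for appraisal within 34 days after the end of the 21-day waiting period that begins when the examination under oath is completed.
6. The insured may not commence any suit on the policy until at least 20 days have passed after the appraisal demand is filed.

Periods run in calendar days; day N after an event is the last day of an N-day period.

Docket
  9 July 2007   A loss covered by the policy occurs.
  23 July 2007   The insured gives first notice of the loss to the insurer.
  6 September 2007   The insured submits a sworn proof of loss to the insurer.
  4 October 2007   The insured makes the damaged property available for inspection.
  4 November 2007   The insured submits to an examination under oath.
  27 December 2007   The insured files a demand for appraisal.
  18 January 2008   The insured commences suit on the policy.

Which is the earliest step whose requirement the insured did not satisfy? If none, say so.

Step 2

(1) the permitted window runs from 9 July 2007 + 10 = 19 July 2007 to 9 July 2007 + 22 = 31 July 2007; done 23 July 2007 — within the window.
(2) the permitted window runs from 10 August 2007 + 6 = 16 August 2007 to 10 August 2007 + 16 = 26 August 2007; 6 September 2007 is 11 days past the end of the window.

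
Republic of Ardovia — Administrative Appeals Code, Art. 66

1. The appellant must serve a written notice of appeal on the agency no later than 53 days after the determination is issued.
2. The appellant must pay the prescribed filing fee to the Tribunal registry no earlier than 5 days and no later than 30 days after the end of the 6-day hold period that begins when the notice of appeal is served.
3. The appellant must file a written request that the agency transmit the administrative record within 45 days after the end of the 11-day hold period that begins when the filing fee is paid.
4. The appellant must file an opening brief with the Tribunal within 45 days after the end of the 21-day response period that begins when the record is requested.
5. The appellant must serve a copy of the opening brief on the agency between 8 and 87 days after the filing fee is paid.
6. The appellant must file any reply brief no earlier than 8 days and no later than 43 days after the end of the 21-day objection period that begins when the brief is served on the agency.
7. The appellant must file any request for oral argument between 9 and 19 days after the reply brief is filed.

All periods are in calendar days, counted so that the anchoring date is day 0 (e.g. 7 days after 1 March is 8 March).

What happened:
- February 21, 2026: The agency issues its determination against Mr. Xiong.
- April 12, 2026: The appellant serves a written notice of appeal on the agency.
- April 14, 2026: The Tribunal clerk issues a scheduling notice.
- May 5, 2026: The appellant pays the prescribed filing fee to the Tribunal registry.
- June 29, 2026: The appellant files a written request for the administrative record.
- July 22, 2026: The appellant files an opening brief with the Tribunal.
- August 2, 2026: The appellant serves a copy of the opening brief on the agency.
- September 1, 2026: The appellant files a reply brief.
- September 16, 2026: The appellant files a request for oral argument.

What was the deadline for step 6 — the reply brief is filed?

The brief is served on the agency on August 2, 2026; the 21-day objection period therefore ends August 23, 2026, and step 6 runs from that date. The window is 8–43 days after August 23, 2026; it closes on October 5, 2026.

October 5, 2026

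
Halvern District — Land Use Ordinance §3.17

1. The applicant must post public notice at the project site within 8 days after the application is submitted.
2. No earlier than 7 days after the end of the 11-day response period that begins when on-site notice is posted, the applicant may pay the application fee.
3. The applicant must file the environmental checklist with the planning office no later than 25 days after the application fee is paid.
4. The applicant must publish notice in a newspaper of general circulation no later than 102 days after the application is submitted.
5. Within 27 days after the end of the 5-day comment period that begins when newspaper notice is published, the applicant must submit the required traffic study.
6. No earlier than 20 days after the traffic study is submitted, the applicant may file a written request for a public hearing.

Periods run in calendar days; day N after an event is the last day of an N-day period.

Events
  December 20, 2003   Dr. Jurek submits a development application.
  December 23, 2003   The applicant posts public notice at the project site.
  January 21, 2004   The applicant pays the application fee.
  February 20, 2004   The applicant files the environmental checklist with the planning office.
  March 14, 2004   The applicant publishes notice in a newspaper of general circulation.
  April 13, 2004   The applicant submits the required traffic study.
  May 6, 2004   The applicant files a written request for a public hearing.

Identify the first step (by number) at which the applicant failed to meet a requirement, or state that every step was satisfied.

Step 1: 8 days after December 20, 2003 (when the application is submitted) is December 28, 2003; completed December 23, 2003, before the deadline.
Step 2: the earliest permitted date is 7 days after January 3, 2004 (end of the 11-day response period, which began when on-site notice is posted on December 23, 2003), i.e. January 10, 2004; done January 21, 2004, after the minimum wait.
Step 3: 25 days after January 21, 2004 (when the application fee is paid) is February 15, 2004; February 20, 2004 misses that deadline by 5 days.
That is the first point of non-compliance.

Step 3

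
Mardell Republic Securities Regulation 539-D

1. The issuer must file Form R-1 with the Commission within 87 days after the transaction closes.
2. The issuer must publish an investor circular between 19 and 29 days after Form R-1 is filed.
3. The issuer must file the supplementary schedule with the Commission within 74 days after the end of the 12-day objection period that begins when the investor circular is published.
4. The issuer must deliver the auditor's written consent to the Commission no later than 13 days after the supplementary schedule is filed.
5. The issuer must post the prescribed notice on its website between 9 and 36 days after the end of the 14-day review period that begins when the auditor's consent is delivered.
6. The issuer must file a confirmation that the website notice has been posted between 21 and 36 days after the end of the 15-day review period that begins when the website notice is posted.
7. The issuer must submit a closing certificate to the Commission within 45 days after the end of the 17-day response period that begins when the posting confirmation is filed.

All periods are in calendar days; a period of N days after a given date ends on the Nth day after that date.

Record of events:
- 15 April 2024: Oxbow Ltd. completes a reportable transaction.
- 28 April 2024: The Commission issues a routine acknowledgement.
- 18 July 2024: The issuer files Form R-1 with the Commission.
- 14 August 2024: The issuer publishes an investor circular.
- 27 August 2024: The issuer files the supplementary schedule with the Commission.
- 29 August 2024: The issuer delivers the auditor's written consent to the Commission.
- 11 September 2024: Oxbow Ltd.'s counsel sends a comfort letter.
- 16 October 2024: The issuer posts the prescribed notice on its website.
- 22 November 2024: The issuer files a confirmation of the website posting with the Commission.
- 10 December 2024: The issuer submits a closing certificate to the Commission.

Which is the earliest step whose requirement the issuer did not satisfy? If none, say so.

Step 1 — counting 87 days from 15 April 2024 (when the transaction closes) gives a deadline of 11 July 2024; not done until 18 July 2024, 7 days after the deadline.
No need to go further; step 1 was not satisfied.

Step 1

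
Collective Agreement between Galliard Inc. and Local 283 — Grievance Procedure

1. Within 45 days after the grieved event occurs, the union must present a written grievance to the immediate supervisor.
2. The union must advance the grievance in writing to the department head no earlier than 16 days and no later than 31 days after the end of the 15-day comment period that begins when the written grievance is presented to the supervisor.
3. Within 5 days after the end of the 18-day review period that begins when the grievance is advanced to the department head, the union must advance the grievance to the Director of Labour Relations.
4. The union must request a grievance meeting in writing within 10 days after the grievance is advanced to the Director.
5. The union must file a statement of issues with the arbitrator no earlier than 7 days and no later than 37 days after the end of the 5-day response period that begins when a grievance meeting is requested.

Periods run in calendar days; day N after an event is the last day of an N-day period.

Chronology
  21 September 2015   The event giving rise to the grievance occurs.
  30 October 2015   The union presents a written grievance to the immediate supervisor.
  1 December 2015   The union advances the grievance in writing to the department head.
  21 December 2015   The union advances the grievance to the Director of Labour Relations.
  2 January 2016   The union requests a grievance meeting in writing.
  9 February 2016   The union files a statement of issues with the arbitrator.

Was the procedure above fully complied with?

Step 1 — counting 45 days from 21 September 2015 (when the grieved event occurs) gives a deadline of 5 November 2015; done 30 October 2015 — timely.
Step 2 — 16 and 31 days from 14 November 2015 (end of the 15-day comment period, which began when the written grievance is presented to the supervisor on 30 October 2015) are 30 November 2015 and 15 December 2015 respectively; 1 December 2015 falls inside that range.
Step 3 — counting 5 days from 19 December 2015 (end of the 18-day review period, which began when the grievance is advanced to the department head on 1 December 2015) gives a deadline of 24 December 2015; done 21 December 2015 — timely.
Step 4 — counting 10 days from 21 December 2015 (when the grievance is advanced to the Director) gives a deadline of 31 December 2015; not done until 2 January 2016, 2 days after the deadline.
No need to go further; step 4 was not satisfied.

No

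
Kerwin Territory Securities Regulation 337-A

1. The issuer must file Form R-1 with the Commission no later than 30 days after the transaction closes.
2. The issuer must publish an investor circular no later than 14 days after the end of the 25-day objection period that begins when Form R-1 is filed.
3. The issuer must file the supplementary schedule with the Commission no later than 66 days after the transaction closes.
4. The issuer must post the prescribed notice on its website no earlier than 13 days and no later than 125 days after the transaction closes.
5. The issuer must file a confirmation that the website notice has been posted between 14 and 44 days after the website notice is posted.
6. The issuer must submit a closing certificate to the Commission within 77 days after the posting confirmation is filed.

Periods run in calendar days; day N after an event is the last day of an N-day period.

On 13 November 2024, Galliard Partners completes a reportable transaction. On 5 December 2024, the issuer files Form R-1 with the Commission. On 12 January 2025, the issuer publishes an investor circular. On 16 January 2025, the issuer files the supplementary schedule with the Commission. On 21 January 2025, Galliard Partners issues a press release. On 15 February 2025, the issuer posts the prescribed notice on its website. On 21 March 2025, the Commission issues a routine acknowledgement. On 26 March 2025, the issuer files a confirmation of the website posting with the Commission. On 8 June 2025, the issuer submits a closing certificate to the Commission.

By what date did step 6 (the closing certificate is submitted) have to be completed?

Step 6 runs from 26 March 2025, when the posting confirmation is filed. 77 days after 26 March 2025 is 11 June 2025.

11 June 2025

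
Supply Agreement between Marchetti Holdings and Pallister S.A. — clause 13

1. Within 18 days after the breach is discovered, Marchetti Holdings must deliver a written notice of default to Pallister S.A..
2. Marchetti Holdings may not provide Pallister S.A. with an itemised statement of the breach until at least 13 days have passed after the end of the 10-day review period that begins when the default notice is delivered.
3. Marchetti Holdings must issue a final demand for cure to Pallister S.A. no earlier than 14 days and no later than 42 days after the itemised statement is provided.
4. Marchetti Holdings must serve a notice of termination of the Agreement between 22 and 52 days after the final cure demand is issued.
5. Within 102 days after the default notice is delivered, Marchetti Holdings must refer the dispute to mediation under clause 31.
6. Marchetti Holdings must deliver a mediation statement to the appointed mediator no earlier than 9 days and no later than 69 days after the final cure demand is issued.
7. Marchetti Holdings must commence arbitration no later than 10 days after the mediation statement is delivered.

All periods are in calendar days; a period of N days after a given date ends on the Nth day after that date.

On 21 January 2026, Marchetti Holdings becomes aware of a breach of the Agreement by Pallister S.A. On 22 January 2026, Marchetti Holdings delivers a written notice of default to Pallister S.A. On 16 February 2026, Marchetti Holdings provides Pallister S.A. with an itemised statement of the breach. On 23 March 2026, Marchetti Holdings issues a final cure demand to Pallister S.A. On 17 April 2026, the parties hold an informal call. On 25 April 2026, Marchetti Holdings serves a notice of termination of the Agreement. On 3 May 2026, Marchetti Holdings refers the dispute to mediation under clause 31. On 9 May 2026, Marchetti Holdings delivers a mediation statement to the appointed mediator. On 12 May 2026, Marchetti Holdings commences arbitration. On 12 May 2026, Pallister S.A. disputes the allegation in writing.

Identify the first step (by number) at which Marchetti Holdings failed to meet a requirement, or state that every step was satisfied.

None — every step was satisfied

(1) due by 21 January 2026 + 18 days = 8 February 2026; completed 22 January 2026, before the deadline.
(2) permitted from 1 February 2026 + 13 days = 14 February 2026 onward; 16 February 2026 is on or after that date.
(3) the permitted window runs from 16 February 2026 + 14 = 2 March 2026 to 16 February 2026 + 42 = 30 March 2026; done 23 March 2026 — within the window.
(4) the permitted window runs from 23 March 2026 + 22 = 14 April 2026 to 23 March 2026 + 52 = 14 May 2026; done 25 April 2026 — within the window.
(5) due by 22 January 2026 + 102 days = 4 May 2026; 3 May 2026 is within that limit.
(6) the permitted window runs from 23 March 2026 + 9 = 1 April 2026 to 23 March 2026 + 69 = 31 May 2026; done 9 May 2026, which is between those dates.
(7) due by 9 May 2026 + 10 days = 19 May 2026; 12 May 2026 is within that limit.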